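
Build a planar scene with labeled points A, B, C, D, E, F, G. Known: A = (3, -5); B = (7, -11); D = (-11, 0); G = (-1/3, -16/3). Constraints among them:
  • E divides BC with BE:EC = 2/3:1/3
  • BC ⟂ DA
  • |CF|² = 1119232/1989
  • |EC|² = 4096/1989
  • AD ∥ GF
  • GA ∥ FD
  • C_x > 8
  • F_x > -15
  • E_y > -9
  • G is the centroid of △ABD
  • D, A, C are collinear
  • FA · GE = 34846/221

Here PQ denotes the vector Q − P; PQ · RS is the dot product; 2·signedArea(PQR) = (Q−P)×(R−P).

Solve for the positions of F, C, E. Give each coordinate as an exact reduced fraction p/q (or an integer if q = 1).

C = (1867/221, -1535/221)
E = (5281/663, -5501/663)
F = (-43/3, -1/3)

1. F_x = -43/3  [GA ∥ FD ∩ AD ∥ GF]
2. F_y = -1/3  [GA ∥ FD ∩ AD ∥ GF]
   → F = (-43/3, -1/3)
3. C_x = 1867/221  [D, A, C are collinear ∩ BC ⟂ DA]
4. C_y = -1535/221  [D, A, C are collinear ∩ BC ⟂ DA]
   → C = (1867/221, -1535/221)
5. E_x = 5281/663  [E divides BC with BE:EC = 2/3:1/3]
6. E_y = -5501/663  [E divides BC with BE:EC = 2/3:1/3]
   → E = (5281/663, -5501/663)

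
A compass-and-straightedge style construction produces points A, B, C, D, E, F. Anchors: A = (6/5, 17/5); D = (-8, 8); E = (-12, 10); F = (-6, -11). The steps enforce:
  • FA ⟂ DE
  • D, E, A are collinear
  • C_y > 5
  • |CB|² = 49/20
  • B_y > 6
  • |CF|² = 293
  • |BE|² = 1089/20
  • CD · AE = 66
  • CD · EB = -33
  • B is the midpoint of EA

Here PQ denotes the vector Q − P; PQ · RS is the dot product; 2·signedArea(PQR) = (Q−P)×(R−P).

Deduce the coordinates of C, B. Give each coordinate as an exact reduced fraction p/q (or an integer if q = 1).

B = (-27/5, 67/10)
C = (-4, 6)

1. C_x = -4  [line 66/5·x + -33/5·y + 462/5 = 0 ∩ |CF|² = 293]
2. C_y = 6  [line 66/5·x + -33/5·y + 462/5 = 0 ∩ |CF|² = 293]
   → C = (-4, 6)
3. B_x = -27/5  [B is the midpoint of EA]
4. B_y = 67/10  [B is the midpoint of EA]
   → B = (-27/5, 67/10)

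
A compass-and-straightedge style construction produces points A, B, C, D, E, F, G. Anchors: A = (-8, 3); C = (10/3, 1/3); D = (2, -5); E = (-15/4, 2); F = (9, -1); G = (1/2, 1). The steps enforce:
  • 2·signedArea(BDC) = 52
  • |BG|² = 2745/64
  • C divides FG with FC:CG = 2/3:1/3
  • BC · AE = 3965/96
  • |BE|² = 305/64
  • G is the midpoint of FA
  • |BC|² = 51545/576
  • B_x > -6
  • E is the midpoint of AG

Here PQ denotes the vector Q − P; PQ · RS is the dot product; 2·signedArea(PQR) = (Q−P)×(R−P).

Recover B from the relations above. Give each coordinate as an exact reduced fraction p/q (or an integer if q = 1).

B = (-47/8, 5/2)

1. B_x = -47/8  [2·signedArea(BDC) = 52 ∩ BC · AE = 3965/96]
2. B_y = 5/2  [2·signedArea(BDC) = 52 ∩ BC · AE = 3965/96]
   → B = (-47/8, 5/2)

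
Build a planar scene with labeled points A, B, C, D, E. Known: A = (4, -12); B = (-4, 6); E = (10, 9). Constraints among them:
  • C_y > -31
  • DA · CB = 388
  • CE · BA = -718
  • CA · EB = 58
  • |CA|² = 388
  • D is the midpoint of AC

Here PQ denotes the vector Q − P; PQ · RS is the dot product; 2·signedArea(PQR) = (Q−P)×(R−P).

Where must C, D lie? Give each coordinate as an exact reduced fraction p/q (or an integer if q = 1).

1. C_x = 12  [CA · EB = 58 ∩ CE · BA = -718]
2. C_y = -30  [CA · EB = 58 ∩ CE · BA = -718]
   → C = (12, -30)
3. D_x = 8  [D is the midpoint of AC]
4. D_y = -21  [D is the midpoint of AC]
   → D = (8, -21)

C = (12, -30)
D = (8, -21)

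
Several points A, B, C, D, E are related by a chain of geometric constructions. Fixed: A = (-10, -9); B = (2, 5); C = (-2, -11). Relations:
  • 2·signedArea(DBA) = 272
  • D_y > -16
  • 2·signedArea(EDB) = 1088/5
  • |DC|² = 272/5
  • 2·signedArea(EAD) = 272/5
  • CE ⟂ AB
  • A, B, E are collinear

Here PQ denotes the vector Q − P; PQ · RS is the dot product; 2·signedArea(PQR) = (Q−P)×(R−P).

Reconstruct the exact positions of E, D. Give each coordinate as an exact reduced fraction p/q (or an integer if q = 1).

1. E_x = -38/5  [A, B, E are collinear ∩ CE ⟂ AB]
2. E_y = -31/5  [A, B, E are collinear ∩ CE ⟂ AB]
   → E = (-38/5, -31/5)
3. D_x = 18/5  [line 14·x + -12·y + -240 = 0 ∩ |DC|² = 272/5]
4. D_y = -79/5  [line 14·x + -12·y + -240 = 0 ∩ |DC|² = 272/5]
   → D = (18/5, -79/5)

D = (18/5, -79/5)
E = (-38/5, -31/5)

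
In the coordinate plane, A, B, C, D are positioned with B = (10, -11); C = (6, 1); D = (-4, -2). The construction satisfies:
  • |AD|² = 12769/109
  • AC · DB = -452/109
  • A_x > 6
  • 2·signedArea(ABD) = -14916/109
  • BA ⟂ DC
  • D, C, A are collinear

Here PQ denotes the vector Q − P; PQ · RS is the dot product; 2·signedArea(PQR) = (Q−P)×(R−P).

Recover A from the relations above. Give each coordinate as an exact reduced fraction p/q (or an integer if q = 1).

1. A_x = 694/109  [D, C, A are collinear ∩ BA ⟂ DC]
2. A_y = 121/109  [D, C, A are collinear ∩ BA ⟂ DC]
   → A = (694/109, 121/109)

A = (694/109, 121/109)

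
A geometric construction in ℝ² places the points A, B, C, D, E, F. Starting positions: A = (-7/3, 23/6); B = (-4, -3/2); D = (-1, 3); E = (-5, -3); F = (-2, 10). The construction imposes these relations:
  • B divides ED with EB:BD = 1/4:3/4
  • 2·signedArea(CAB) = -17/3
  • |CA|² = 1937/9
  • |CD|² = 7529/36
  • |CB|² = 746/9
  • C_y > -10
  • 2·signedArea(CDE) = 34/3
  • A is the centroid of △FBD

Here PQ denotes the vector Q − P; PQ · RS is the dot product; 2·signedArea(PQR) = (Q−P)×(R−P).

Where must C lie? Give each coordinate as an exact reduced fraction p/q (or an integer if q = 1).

C = (-23/3, -59/6)

1. C_x = -23/3  [2·signedArea(CDE) = 34/3 ∩ 2·signedArea(CAB) = -17/3]
2. C_y = -59/6  [2·signedArea(CDE) = 34/3 ∩ 2·signedArea(CAB) = -17/3]
   → C = (-23/3, -59/6)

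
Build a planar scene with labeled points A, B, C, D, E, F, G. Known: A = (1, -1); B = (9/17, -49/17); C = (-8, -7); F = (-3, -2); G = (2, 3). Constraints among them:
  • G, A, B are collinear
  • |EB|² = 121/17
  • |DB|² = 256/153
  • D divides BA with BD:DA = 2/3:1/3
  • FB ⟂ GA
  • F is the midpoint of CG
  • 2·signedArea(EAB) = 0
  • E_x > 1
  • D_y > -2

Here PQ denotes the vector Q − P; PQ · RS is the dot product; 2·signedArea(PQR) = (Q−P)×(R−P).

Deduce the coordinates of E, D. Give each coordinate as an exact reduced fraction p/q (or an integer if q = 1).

D = (43/51, -83/51)
E = (20/17, -5/17)

1. E_x = 20/17  [line 32/17·x + -8/17·y + -40/17 = 0 ∩ |EB|² = 121/17]
2. E_y = -5/17  [line 32/17·x + -8/17·y + -40/17 = 0 ∩ |EB|² = 121/17]
   → E = (20/17, -5/17)
3. D_x = 43/51  [D divides BA with BD:DA = 2/3:1/3]
4. D_y = -83/51  [D divides BA with BD:DA = 2/3:1/3]
   → D = (43/51, -83/51)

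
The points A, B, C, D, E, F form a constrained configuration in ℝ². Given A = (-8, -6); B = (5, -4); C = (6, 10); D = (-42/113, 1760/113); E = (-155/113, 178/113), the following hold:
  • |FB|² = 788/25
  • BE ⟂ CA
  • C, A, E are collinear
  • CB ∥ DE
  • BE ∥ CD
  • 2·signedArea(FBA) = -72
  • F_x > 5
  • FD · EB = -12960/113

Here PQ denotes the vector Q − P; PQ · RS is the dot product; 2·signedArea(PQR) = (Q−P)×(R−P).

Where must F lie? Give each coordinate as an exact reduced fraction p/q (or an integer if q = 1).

1. F_x = 27/5  [FD · EB = -12960/113 ∩ 2·signedArea(FBA) = -72]
2. F_y = 8/5  [FD · EB = -12960/113 ∩ 2·signedArea(FBA) = -72]
   → F = (27/5, 8/5)

F = (27/5, 8/5)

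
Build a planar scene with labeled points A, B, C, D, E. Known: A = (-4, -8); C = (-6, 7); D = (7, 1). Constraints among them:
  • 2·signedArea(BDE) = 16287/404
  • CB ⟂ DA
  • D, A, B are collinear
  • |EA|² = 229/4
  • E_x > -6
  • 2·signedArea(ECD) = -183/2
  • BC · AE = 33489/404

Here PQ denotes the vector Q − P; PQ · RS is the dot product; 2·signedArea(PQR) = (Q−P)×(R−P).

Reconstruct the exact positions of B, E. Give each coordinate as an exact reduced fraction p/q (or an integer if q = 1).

B = (435/202, -599/202)
E = (-5, -1/2)

1. B_x = 435/202  [D, A, B are collinear ∩ CB ⟂ DA]
2. B_y = -599/202  [D, A, B are collinear ∩ CB ⟂ DA]
   → B = (435/202, -599/202)
3. E_x = -5  [2·signedArea(ECD) = -183/2 ∩ 2·signedArea(BDE) = 16287/404]
4. E_y = -1/2  [2·signedArea(ECD) = -183/2 ∩ 2·signedArea(BDE) = 16287/404]
   → E = (-5, -1/2)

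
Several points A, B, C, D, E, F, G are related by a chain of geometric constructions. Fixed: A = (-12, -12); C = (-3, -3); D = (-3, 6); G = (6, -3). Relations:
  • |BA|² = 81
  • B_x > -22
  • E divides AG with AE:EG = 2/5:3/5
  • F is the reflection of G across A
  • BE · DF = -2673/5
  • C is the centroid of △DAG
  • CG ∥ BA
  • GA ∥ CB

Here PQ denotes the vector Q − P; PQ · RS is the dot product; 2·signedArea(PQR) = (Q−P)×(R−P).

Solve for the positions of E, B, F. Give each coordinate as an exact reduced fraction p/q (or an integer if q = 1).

1. E_x = -24/5  [E divides AG with AE:EG = 2/5:3/5]
2. E_y = -42/5  [E divides AG with AE:EG = 2/5:3/5]
   → E = (-24/5, -42/5)
3. B_x = -21  [CG ∥ BA ∩ GA ∥ CB]
4. B_y = -12  [CG ∥ BA ∩ GA ∥ CB]
   → B = (-21, -12)
5. F_x = -30  [F is the reflection of G across A]
6. F_y = -21  [F is the reflection of G across A]
   → F = (-30, -21)

B = (-21, -12)
E = (-24/5, -42/5)
F = (-30, -21)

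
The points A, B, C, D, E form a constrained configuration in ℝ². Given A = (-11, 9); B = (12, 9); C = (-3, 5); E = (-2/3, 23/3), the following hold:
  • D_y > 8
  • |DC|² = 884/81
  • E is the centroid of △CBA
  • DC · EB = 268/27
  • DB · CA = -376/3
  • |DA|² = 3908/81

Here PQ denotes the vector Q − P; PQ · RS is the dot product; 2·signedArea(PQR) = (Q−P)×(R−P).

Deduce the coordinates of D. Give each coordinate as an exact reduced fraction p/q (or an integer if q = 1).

1. D_x = -37/9  [DC · EB = 268/27 ∩ DB · CA = -376/3]
2. D_y = 73/9  [DC · EB = 268/27 ∩ DB · CA = -376/3]
   → D = (-37/9, 73/9)

D = (-37/9, 73/9)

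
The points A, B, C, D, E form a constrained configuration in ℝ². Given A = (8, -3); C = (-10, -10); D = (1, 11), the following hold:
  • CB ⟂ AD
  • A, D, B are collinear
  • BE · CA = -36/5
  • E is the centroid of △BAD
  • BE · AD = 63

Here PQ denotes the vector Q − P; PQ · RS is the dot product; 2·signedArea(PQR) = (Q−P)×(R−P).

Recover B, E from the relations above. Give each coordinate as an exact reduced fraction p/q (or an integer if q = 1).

B = (36/5, -7/5)
E = (27/5, 11/5)

1. B_x = 36/5  [A, D, B are collinear ∩ CB ⟂ AD]
2. B_y = -7/5  [A, D, B are collinear ∩ CB ⟂ AD]
   → B = (36/5, -7/5)
3. E_x = 27/5  [E is the centroid of △BAD]
4. E_y = 11/5  [E is the centroid of △BAD]
   → E = (27/5, 11/5)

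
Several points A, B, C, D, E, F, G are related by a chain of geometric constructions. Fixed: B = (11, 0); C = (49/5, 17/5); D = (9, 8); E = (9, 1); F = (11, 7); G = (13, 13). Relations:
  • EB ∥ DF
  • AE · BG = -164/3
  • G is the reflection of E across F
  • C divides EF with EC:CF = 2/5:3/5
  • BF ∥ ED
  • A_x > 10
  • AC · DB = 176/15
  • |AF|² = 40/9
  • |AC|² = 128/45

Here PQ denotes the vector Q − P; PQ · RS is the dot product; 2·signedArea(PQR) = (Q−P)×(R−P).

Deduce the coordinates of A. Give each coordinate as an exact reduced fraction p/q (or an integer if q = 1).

1. A_x = 31/3  [AC · DB = 176/15 ∩ AE · BG = -164/3]
2. A_y = 5  [AC · DB = 176/15 ∩ AE · BG = -164/3]
   → A = (31/3, 5)

A = (31/3, 5)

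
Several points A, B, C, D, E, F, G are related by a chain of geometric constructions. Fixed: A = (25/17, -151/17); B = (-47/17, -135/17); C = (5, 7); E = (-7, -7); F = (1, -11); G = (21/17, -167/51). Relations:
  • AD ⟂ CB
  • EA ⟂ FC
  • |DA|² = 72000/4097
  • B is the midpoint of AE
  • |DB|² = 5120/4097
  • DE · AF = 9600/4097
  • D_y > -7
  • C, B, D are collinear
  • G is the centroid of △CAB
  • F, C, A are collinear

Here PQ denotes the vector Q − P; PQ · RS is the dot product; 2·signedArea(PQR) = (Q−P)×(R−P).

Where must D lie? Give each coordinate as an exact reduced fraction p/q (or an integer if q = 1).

1. D_x = -9215/4097  [C, B, D are collinear ∩ AD ⟂ CB]
2. D_y = -28471/4097  [C, B, D are collinear ∩ AD ⟂ CB]
   → D = (-9215/4097, -28471/4097)

D = (-9215/4097, -28471/4097)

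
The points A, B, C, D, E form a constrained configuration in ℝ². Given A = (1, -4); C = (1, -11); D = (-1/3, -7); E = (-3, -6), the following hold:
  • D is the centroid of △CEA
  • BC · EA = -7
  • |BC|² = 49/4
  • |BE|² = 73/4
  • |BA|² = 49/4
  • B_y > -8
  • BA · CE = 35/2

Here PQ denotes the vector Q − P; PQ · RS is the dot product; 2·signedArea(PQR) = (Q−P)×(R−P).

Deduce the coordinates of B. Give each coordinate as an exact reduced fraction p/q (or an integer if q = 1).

1. B_x = 1  [BA · CE = 35/2 ∩ BC · EA = -7]
2. B_y = -15/2  [BA · CE = 35/2 ∩ BC · EA = -7]
   → B = (1, -15/2)

B = (1, -15/2)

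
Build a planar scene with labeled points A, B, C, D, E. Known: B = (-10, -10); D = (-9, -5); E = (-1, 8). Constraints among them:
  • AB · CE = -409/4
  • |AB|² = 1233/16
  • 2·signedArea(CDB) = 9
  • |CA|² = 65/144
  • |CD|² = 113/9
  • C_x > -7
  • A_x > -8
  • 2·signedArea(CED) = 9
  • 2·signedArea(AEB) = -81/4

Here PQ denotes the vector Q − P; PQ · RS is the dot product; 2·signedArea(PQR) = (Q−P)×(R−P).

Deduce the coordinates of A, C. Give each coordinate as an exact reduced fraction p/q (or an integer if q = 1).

A = (-7, -7/4)
C = (-20/3, -7/3)

1. A_x = -7  [line 18·x + -9·y + 441/4 = 0 ∩ |AB|² = 1233/16]
2. A_y = -7/4  [line 18·x + -9·y + 441/4 = 0 ∩ |AB|² = 1233/16]
   → A = (-7, -7/4)
3. C_x = -20/3  [AB · CE = -409/4 ∩ 2·signedArea(CED) = 9]
4. C_y = -7/3  [AB · CE = -409/4 ∩ 2·signedArea(CED) = 9]
   → C = (-20/3, -7/3)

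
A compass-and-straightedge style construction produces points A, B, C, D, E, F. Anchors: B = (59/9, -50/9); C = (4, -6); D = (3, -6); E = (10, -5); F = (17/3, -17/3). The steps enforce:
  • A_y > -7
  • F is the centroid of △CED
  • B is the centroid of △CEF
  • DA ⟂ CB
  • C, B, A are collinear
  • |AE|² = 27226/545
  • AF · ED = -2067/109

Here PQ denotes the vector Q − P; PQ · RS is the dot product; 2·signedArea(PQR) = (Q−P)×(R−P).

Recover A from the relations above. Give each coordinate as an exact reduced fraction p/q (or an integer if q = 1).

A = (1651/545, -3362/545)

1. A_x = 1651/545  [C, B, A are collinear ∩ DA ⟂ CB]
2. A_y = -3362/545  [C, B, A are collinear ∩ DA ⟂ CB]
   → A = (1651/545, -3362/545)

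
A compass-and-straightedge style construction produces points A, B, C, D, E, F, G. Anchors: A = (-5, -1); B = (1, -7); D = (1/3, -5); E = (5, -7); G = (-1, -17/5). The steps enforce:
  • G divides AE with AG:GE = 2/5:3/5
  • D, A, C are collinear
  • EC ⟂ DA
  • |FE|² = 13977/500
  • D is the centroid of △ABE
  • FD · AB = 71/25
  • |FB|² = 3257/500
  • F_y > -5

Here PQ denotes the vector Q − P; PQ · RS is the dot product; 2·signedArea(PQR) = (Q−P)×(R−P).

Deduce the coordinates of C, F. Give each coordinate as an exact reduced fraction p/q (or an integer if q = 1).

C = (107/25, -199/25)
F = (8/25, -227/50)

1. C_x = 107/25  [D, A, C are collinear ∩ EC ⟂ DA]
2. C_y = -199/25  [D, A, C are collinear ∩ EC ⟂ DA]
   → C = (107/25, -199/25)
3. F_x = 8/25  [line -6·x + 6·y + 729/25 = 0 ∩ |FB|² = 3257/500]
4. F_y = -227/50  [line -6·x + 6·y + 729/25 = 0 ∩ |FB|² = 3257/500]
   → F = (8/25, -227/50)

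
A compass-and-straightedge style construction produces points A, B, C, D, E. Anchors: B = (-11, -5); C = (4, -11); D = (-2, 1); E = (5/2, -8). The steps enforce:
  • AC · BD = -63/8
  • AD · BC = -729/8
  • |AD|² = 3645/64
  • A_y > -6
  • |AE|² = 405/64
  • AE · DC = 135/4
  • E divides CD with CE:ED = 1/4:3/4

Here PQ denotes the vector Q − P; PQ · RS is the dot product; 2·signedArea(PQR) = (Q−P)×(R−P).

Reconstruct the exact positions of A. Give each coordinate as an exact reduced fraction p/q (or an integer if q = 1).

A = (11/8, -23/4)

1. A_x = 11/8  [AC · BD = -63/8 ∩ AD · BC = -729/8]
2. A_y = -23/4  [AC · BD = -63/8 ∩ AD · BC = -729/8]
   → A = (11/8, -23/4)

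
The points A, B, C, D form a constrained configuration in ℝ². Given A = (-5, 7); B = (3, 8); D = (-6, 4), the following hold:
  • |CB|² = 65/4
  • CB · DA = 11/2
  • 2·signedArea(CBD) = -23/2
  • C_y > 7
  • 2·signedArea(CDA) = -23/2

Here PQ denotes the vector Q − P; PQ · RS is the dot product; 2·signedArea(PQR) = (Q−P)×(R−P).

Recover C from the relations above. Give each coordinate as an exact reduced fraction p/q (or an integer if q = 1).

C = (-1, 15/2)

1. C_x = -1  [2·signedArea(CDA) = -23/2 ∩ CB · DA = 11/2]
2. C_y = 15/2  [2·signedArea(CDA) = -23/2 ∩ CB · DA = 11/2]
   → C = (-1, 15/2)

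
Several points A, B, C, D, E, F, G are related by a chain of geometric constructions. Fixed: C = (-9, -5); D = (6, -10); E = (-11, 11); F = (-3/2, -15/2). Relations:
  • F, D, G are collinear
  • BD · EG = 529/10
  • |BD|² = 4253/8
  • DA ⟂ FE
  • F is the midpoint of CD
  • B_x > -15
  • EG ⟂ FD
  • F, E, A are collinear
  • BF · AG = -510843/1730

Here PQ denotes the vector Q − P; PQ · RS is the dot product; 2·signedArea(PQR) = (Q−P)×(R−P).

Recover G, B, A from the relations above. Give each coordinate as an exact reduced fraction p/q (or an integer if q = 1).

1. G_x = -78/5  [F, D, G are collinear ∩ EG ⟂ FD]
2. G_y = -14/5  [F, D, G are collinear ∩ EG ⟂ FD]
   → G = (-78/5, -14/5)
3. A_x = 187/173  [F, E, A are collinear ∩ DA ⟂ FE]
4. A_y = -2167/173  [F, E, A are collinear ∩ DA ⟂ FE]
   → A = (187/173, -2167/173)
5. B_x = -289/20  [BF · AG = -510843/1730 ∩ BD · EG = 529/10]
6. B_y = 13/20  [BF · AG = -510843/1730 ∩ BD · EG = 529/10]
   → B = (-289/20, 13/20)

A = (187/173, -2167/173)
B = (-289/20, 13/20)
G = (-78/5, -14/5)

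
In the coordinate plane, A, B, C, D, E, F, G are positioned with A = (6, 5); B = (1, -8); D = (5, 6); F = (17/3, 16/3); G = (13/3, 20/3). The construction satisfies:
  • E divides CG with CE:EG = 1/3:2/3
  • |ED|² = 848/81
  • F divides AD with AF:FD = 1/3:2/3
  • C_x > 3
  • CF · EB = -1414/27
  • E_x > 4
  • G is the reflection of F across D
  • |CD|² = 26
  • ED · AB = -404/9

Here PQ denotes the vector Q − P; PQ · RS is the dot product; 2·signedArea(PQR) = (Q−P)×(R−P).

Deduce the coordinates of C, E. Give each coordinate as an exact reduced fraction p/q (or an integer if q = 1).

1. E_x = 37/9  [line 5·x + 13·y + -523/9 = 0 ∩ |ED|² = 848/81]
2. E_y = 26/9  [line 5·x + 13·y + -523/9 = 0 ∩ |ED|² = 848/81]
   → E = (37/9, 26/9)
3. C_x = 4  [CF · EB = -1414/27 ∩ E divides CG with CE:EG = 1/3:2/3]
4. C_y = 1  [CF · EB = -1414/27 ∩ E divides CG with CE:EG = 1/3:2/3]
   → C = (4, 1)

C = (4, 1)
E = (37/9, 26/9)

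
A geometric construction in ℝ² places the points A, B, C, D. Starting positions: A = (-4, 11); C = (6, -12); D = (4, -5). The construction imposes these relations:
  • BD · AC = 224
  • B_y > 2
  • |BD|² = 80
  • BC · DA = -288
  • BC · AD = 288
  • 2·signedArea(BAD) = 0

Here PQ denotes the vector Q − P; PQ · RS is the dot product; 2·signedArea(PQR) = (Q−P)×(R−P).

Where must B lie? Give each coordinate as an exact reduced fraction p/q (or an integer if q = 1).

B = (0, 3)

1. B_x = 0  [2·signedArea(BAD) = 0 ∩ BD · AC = 224]
2. B_y = 3  [2·signedArea(BAD) = 0 ∩ BD · AC = 224]
   → B = (0, 3)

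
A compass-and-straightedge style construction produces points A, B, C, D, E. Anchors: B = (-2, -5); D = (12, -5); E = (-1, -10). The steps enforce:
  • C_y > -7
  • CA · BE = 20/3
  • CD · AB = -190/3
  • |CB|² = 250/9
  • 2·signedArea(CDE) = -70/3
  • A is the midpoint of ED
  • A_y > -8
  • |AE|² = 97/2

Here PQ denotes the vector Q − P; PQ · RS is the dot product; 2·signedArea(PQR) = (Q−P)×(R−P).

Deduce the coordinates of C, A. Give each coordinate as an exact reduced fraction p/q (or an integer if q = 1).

A = (11/2, -15/2)
C = (3, -20/3)

1. C_x = 3  [line 5·x + -13·y + -305/3 = 0 ∩ |CB|² = 250/9]
2. C_y = -20/3  [line 5·x + -13·y + -305/3 = 0 ∩ |CB|² = 250/9]
   → C = (3, -20/3)
3. A_x = 11/2  [CD · AB = -190/3 ∩ A is the midpoint of ED]
4. A_y = -15/2  [CD · AB = -190/3 ∩ A is the midpoint of ED]
   → A = (11/2, -15/2)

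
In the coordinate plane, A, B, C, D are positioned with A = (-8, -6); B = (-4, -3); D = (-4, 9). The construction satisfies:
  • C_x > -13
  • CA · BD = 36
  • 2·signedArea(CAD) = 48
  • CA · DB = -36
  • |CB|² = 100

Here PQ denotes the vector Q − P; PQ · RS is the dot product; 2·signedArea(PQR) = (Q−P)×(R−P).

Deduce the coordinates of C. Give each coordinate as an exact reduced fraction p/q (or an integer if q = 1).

C = (-12, -9)

1. C_x = -12  [CA · BD = 36 ∩ 2·signedArea(CAD) = 48]
2. C_y = -9  [CA · BD = 36 ∩ 2·signedArea(CAD) = 48]
   → C = (-12, -9)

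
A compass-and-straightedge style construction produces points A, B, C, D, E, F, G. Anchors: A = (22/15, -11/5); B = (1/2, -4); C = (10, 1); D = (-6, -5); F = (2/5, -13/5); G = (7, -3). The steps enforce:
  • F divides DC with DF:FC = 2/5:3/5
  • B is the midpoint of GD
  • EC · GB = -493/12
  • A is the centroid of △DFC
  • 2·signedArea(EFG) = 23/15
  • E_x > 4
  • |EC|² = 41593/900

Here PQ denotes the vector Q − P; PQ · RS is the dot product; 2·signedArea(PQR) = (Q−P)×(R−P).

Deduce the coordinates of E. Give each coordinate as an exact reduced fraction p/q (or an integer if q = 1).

E = (127/30, -13/5)

1. E_x = 127/30  [EC · GB = -493/12 ∩ 2·signedArea(EFG) = 23/15]
2. E_y = -13/5  [EC · GB = -493/12 ∩ 2·signedArea(EFG) = 23/15]
   → E = (127/30, -13/5)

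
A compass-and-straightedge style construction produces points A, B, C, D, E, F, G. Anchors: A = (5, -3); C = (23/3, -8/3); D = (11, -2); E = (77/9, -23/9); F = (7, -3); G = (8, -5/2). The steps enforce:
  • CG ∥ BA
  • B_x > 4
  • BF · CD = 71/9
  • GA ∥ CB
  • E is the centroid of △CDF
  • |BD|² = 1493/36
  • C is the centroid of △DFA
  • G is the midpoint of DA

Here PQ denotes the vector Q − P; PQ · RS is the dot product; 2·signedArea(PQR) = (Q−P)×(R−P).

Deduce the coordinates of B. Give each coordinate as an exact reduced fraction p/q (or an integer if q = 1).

1. B_x = 14/3  [CG ∥ BA ∩ GA ∥ CB]
2. B_y = -19/6  [CG ∥ BA ∩ GA ∥ CB]
   → B = (14/3, -19/6)

B = (14/3, -19/6)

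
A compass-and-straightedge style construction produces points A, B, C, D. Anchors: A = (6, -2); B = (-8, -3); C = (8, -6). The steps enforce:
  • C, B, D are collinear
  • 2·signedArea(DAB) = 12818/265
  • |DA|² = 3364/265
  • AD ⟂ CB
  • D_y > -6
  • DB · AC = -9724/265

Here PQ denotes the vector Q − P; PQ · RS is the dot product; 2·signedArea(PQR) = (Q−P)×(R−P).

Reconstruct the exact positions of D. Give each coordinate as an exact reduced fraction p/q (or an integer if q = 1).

D = (1416/265, -1458/265)

1. D_x = 1416/265  [C, B, D are collinear ∩ AD ⟂ CB]
2. D_y = -1458/265  [C, B, D are collinear ∩ AD ⟂ CB]
   → D = (1416/265, -1458/265)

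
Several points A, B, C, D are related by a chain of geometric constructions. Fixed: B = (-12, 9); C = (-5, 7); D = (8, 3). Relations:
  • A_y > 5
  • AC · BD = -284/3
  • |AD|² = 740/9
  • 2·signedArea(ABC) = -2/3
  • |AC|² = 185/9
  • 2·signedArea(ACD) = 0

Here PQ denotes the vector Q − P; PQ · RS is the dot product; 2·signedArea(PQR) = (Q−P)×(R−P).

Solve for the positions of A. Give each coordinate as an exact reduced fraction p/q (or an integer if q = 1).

1. A_x = -2/3  [2·signedArea(ACD) = 0 ∩ AC · BD = -284/3]
2. A_y = 17/3  [2·signedArea(ACD) = 0 ∩ AC · BD = -284/3]
   → A = (-2/3, 17/3)

A = (-2/3, 17/3)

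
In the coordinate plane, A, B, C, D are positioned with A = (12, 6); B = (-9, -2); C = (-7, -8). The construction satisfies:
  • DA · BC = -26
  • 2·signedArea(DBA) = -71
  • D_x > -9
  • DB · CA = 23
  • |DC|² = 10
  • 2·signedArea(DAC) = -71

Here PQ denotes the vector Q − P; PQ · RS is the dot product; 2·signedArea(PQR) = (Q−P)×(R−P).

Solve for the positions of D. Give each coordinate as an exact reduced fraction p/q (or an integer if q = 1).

D = (-8, -5)

1. D_x = -8  [2·signedArea(DAC) = -71 ∩ 2·signedArea(DBA) = -71]
2. D_y = -5  [2·signedArea(DAC) = -71 ∩ 2·signedArea(DBA) = -71]
   → D = (-8, -5)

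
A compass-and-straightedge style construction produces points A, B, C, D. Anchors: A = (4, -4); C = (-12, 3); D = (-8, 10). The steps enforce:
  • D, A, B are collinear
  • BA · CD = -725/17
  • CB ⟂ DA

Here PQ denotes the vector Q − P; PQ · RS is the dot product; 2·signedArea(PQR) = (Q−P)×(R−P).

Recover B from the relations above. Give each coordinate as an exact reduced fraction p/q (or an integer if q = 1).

B = (-106/17, 135/17)

1. B_x = -106/17  [D, A, B are collinear ∩ CB ⟂ DA]
2. B_y = 135/17  [D, A, B are collinear ∩ CB ⟂ DA]
   → B = (-106/17, 135/17)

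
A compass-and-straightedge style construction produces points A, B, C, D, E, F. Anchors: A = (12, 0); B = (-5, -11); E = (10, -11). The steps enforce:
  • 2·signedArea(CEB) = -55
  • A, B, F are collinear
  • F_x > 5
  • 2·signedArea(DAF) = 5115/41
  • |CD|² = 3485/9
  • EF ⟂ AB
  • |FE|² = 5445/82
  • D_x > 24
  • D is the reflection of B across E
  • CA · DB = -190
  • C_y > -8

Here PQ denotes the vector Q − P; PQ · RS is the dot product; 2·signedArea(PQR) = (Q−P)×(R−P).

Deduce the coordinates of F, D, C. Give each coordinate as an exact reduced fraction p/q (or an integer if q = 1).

1. F_x = 457/82  [A, B, F are collinear ∩ EF ⟂ AB]
2. F_y = -341/82  [A, B, F are collinear ∩ EF ⟂ AB]
   → F = (457/82, -341/82)
3. D_x = 25  [D is the reflection of B across E]
4. D_y = -11  [D is the reflection of B across E]
   → D = (25, -11)
5. C_x = 17/3  [2·signedArea(CEB) = -55 ∩ CA · DB = -190]
6. C_y = -22/3  [2·signedArea(CEB) = -55 ∩ CA · DB = -190]
   → C = (17/3, -22/3)

C = (17/3, -22/3)
D = (25, -11)
F = (457/82, -341/82)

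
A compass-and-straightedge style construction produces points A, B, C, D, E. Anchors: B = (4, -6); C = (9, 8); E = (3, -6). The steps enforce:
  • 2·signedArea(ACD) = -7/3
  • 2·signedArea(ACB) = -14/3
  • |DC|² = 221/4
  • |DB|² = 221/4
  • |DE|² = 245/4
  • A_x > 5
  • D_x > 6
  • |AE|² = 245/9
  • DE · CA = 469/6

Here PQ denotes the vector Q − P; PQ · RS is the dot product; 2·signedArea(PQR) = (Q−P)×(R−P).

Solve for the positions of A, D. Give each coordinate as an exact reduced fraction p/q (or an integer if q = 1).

A = (16/3, -4/3)
D = (13/2, 1)

1. A_x = 16/3  [line 14·x + -5·y + -244/3 = 0 ∩ |AE|² = 245/9]
2. A_y = -4/3  [line 14·x + -5·y + -244/3 = 0 ∩ |AE|² = 245/9]
   → A = (16/3, -4/3)
3. D_x = 13/2  [2·signedArea(ACD) = -7/3 ∩ DE · CA = 469/6]
4. D_y = 1  [2·signedArea(ACD) = -7/3 ∩ DE · CA = 469/6]
   → D = (13/2, 1)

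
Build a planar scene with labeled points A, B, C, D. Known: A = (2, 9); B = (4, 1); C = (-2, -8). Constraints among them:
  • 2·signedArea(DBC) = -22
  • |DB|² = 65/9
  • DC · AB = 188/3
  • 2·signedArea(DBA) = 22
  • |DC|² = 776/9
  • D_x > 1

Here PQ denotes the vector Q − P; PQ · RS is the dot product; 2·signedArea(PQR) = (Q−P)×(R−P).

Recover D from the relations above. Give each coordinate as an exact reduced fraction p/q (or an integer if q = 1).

D = (4/3, 2/3)

1. D_x = 4/3  [2·signedArea(DBC) = -22 ∩ DC · AB = 188/3]
2. D_y = 2/3  [2·signedArea(DBC) = -22 ∩ DC · AB = 188/3]
   → D = (4/3, 2/3)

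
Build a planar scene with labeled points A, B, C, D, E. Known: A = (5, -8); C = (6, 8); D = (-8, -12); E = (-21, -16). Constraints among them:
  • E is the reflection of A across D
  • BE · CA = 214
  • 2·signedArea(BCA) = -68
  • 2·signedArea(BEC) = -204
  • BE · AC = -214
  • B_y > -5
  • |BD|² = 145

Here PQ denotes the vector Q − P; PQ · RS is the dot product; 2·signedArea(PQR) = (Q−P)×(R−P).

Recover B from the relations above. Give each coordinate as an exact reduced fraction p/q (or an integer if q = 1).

B = (1, -4)

1. B_x = 1  [2·signedArea(BCA) = -68 ∩ 2·signedArea(BEC) = -204]
2. B_y = -4  [2·signedArea(BCA) = -68 ∩ 2·signedArea(BEC) = -204]
   → B = (1, -4)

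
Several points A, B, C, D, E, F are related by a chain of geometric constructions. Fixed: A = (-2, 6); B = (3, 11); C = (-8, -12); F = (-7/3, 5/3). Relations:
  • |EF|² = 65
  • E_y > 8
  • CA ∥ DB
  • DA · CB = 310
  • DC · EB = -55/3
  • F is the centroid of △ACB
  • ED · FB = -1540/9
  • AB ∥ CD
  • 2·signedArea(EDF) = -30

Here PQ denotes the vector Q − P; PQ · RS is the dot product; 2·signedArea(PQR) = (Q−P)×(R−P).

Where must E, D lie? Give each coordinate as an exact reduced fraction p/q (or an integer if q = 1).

D = (-3, -7)
E = (5/3, 26/3)

1. D_x = -3  [CA ∥ DB ∩ AB ∥ CD]
2. D_y = -7  [CA ∥ DB ∩ AB ∥ CD]
   → D = (-3, -7)
3. E_x = 5/3  [ED · FB = -1540/9 ∩ DC · EB = -55/3]
4. E_y = 26/3  [ED · FB = -1540/9 ∩ DC · EB = -55/3]
   → E = (5/3, 26/3)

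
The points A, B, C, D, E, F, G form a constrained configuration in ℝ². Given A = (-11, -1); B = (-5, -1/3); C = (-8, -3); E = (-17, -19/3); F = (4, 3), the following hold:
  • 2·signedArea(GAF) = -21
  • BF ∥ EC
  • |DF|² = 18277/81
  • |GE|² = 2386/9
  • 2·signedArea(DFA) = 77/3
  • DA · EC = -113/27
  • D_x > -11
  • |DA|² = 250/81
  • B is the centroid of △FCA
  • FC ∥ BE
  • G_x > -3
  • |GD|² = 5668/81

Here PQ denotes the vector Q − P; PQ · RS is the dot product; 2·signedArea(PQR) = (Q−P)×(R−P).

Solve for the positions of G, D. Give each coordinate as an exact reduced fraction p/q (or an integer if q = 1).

D = (-10, -22/9)
G = (-2, 0)

1. G_x = -2  [line -4·x + 15·y + -8 = 0 ∩ |GE|² = 2386/9]
2. G_y = 0  [line -4·x + 15·y + -8 = 0 ∩ |GE|² = 2386/9]
   → G = (-2, 0)
3. D_x = -10  [2·signedArea(DFA) = 77/3 ∩ DA · EC = -113/27]
4. D_y = -22/9  [2·signedArea(DFA) = 77/3 ∩ DA · EC = -113/27]
   → D = (-10, -22/9)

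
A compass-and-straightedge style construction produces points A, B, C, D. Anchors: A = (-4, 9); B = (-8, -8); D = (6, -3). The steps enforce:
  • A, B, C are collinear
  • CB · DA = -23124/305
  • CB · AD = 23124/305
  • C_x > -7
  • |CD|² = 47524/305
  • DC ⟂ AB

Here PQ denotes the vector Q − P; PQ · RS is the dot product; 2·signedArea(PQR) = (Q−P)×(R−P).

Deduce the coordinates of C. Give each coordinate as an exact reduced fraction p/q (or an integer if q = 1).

1. C_x = -1876/305  [A, B, C are collinear ∩ DC ⟂ AB]
2. C_y = -43/305  [A, B, C are collinear ∩ DC ⟂ AB]
   → C = (-1876/305, -43/305)

C = (-1876/305, -43/305)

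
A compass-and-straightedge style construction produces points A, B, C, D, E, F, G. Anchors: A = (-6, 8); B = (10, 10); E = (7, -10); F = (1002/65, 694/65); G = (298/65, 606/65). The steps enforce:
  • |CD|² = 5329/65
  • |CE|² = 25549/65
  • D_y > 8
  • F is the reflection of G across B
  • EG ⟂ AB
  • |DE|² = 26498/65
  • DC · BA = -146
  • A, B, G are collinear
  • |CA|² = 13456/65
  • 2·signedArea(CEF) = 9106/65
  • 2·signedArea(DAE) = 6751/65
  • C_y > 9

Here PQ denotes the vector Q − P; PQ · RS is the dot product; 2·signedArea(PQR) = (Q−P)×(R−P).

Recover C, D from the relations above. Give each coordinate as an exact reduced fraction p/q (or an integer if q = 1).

C = (538/65, 636/65)
D = (-46/65, 563/65)

1. C_x = 538/65  [line -1344/65·x + 547/65·y + 444/5 = 0 ∩ |CE|² = 25549/65]
2. C_y = 636/65  [line -1344/65·x + 547/65·y + 444/5 = 0 ∩ |CE|² = 25549/65]
   → C = (538/65, 636/65)
3. D_x = -46/65  [DC · BA = -146 ∩ 2·signedArea(DAE) = 6751/65]
4. D_y = 563/65  [DC · BA = -146 ∩ 2·signedArea(DAE) = 6751/65]
   → D = (-46/65, 563/65)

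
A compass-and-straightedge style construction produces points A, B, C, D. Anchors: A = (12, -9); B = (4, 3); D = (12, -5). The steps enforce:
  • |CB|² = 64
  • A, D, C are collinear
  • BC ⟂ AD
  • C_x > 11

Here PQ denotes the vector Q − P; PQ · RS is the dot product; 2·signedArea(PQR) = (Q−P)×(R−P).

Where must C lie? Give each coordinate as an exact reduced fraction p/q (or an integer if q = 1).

C = (12, 3)

1. C_x = 12  [A, D, C are collinear ∩ BC ⟂ AD]
2. C_y = 3  [A, D, C are collinear ∩ BC ⟂ AD]
   → C = (12, 3)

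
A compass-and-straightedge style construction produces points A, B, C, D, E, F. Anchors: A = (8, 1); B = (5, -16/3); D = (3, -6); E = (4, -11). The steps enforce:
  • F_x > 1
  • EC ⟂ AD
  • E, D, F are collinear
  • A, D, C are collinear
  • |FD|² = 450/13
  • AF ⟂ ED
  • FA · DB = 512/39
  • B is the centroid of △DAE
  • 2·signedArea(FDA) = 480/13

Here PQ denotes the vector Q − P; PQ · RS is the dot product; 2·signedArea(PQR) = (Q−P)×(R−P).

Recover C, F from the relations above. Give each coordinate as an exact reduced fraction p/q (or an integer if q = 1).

1. C_x = 36/37  [A, D, C are collinear ∩ EC ⟂ AD]
2. C_y = -327/37  [A, D, C are collinear ∩ EC ⟂ AD]
   → C = (36/37, -327/37)
3. F_x = 24/13  [E, D, F are collinear ∩ AF ⟂ ED]
4. F_y = -3/13  [E, D, F are collinear ∩ AF ⟂ ED]
   → F = (24/13, -3/13)

C = (36/37, -327/37)
F = (24/13, -3/13)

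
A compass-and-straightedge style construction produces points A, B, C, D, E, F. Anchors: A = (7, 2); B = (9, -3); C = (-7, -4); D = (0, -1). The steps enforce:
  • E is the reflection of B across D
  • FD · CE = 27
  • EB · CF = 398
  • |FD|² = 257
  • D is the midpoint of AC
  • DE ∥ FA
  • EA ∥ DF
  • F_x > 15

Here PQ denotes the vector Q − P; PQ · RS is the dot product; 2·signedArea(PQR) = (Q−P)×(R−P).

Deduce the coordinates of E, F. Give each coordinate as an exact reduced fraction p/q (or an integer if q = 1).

1. E_x = -9  [E is the reflection of B across D]
2. E_y = 1  [E is the reflection of B across D]
   → E = (-9, 1)
3. F_x = 16  [DE ∥ FA ∩ EA ∥ DF]
4. F_y = 0  [DE ∥ FA ∩ EA ∥ DF]
   → F = (16, 0)

E = (-9, 1)
F = (16, 0)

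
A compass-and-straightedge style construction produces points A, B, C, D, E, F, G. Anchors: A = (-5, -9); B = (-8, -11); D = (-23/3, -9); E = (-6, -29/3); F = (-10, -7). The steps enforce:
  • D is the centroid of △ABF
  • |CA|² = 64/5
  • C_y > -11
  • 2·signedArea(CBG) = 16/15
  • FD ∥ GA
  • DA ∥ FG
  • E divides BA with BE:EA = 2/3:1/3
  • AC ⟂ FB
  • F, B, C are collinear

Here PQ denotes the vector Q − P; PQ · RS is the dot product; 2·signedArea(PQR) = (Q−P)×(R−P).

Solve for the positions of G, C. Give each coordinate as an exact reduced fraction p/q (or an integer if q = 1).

1. G_x = -22/3  [FD ∥ GA ∩ DA ∥ FG]
2. G_y = -7  [FD ∥ GA ∩ DA ∥ FG]
   → G = (-22/3, -7)
3. C_x = -41/5  [F, B, C are collinear ∩ AC ⟂ FB]
4. C_y = -53/5  [F, B, C are collinear ∩ AC ⟂ FB]
   → C = (-41/5, -53/5)

C = (-41/5, -53/5)
G = (-22/3, -7)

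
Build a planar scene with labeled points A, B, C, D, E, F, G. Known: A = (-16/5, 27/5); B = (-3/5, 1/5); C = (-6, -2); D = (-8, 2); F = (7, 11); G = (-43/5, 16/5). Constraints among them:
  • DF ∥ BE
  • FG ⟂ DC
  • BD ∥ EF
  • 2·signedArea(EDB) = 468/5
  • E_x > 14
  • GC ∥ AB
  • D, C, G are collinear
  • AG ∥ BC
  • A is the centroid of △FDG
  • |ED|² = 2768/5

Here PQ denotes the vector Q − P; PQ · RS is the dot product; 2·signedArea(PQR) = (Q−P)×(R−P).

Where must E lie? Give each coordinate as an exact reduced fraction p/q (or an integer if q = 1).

E = (72/5, 46/5)

1. E_x = 72/5  [BD ∥ EF ∩ DF ∥ BE]
2. E_y = 46/5  [BD ∥ EF ∩ DF ∥ BE]
   → E = (72/5, 46/5)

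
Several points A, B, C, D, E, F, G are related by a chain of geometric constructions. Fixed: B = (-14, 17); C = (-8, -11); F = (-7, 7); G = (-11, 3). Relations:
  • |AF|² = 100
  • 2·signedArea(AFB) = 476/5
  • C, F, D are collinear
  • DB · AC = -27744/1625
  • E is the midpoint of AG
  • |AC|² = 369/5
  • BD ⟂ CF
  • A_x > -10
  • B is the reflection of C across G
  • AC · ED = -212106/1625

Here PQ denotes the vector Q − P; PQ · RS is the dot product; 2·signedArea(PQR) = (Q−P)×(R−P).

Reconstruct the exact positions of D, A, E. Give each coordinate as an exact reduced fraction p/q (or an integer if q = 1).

A = (-49/5, -13/5)
D = (-2102/325, 5389/325)
E = (-52/5, 1/5)

1. D_x = -2102/325  [C, F, D are collinear ∩ BD ⟂ CF]
2. D_y = 5389/325  [C, F, D are collinear ∩ BD ⟂ CF]
   → D = (-2102/325, 5389/325)
3. A_x = -49/5  [2·signedArea(AFB) = 476/5 ∩ DB · AC = -27744/1625]
4. A_y = -13/5  [2·signedArea(AFB) = 476/5 ∩ DB · AC = -27744/1625]
   → A = (-49/5, -13/5)
5. E_x = -52/5  [E is the midpoint of AG]
6. E_y = 1/5  [E is the midpoint of AG]
   → E = (-52/5, 1/5)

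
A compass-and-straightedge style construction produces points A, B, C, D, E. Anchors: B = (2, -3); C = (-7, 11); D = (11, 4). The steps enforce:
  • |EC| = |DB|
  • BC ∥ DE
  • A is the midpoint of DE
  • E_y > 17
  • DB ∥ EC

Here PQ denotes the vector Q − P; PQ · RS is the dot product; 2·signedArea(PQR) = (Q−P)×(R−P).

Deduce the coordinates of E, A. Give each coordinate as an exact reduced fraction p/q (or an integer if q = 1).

A = (13/2, 11)
E = (2, 18)

1. E_x = 2  [DB ∥ EC ∩ BC ∥ DE]
2. E_y = 18  [DB ∥ EC ∩ BC ∥ DE]
   → E = (2, 18)
3. A_x = 13/2  [A is the midpoint of DE]
4. A_y = 11  [A is the midpoint of DE]
   → A = (13/2, 11)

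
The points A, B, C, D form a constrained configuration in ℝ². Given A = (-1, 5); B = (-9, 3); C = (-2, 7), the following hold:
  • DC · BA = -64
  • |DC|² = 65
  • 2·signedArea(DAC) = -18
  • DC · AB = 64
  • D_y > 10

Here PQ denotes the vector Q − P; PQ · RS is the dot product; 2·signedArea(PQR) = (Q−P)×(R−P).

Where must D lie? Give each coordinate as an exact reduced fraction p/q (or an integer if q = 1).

1. D_x = 5  [2·signedArea(DAC) = -18 ∩ DC · BA = -64]
2. D_y = 11  [2·signedArea(DAC) = -18 ∩ DC · BA = -64]
   → D = (5, 11)

D = (5, 11)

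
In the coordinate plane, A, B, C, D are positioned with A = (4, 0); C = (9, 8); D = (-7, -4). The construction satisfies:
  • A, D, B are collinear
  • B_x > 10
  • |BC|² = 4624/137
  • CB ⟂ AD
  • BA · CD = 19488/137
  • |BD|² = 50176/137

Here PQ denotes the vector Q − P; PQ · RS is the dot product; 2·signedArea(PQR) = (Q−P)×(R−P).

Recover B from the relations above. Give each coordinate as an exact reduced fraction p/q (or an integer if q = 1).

B = (1505/137, 348/137)

1. B_x = 1505/137  [A, D, B are collinear ∩ CB ⟂ AD]
2. B_y = 348/137  [A, D, B are collinear ∩ CB ⟂ AD]
   → B = (1505/137, 348/137)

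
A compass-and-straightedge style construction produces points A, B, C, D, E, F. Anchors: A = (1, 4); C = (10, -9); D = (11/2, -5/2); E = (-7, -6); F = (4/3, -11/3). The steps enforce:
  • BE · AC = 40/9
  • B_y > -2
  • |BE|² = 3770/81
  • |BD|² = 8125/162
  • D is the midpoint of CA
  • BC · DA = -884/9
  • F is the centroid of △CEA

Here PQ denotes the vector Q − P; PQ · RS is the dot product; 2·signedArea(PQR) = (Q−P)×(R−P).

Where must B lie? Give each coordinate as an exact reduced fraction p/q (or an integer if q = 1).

B = (-14/9, -17/9)

1. B_x = -14/9  [line -9·x + 13·y + 95/9 = 0 ∩ |BE|² = 3770/81]
2. B_y = -17/9  [line -9·x + 13·y + 95/9 = 0 ∩ |BE|² = 3770/81]
   → B = (-14/9, -17/9)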